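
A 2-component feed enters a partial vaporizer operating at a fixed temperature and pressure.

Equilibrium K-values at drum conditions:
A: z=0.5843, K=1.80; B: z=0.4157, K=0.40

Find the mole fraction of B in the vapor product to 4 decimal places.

Binary case is linear: z₁(K₁−1)(1+ψ(K₂−1)) + z₂(K₂−1)(1+ψ(K₁−1)) = 0
⇒ ψ = [z₁(K₁−1)+z₂(K₂−1)] / [−(K₁−1)(K₂−1)] = 0.21802/0.48000 = 0.4542
Compositions from xᵢ = zᵢ/(1+ψ(Kᵢ−1)), yᵢ = Kᵢxᵢ:
  A: x = 0.4286, y = 0.7714
  B: x = 0.5714, y = 0.2286

y_B = 0.2286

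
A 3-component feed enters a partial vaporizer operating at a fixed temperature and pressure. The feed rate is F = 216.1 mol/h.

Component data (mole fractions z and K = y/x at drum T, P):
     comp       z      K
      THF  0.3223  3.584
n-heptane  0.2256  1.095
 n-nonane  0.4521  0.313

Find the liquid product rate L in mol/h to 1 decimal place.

Iterate (Newton) starting at ψ = 0.58:
  ψ = 0.5800: g = -0.16272, g' = -0.9362 → ψ = 0.4062
  ψ = 0.4062: g = -0.00384, g' = -0.9247 → ψ = 0.4020
Converged at ψ = 0.4020.
Then V = ψ·F = 0.4020·216.1 = 86.9 mol/h and L = F − V = 129.2 mol/h.

L = 129.2 mol/h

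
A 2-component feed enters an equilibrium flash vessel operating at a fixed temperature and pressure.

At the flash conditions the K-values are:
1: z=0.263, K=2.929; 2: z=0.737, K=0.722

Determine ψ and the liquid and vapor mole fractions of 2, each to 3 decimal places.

Newton–Raphson from ψ = 0.36:
  ψ = 0.360: g = 0.0717, g' = -0.411 → ψ = 0.534
  ψ = 0.534: g = 0.0092, g' = -0.316 → ψ = 0.563
  ψ = 0.563: g = 0.0002, g' = -0.305 → ψ = 0.564
Converged at ψ = 0.564.
Compositions from xᵢ = zᵢ/(1+ψ(Kᵢ−1)), yᵢ = Kᵢxᵢ:
  1: x = 0.126, y = 0.369
  2: x = 0.874, y = 0.631

ψ = 0.564, x_2 = 0.874, y_2 = 0.631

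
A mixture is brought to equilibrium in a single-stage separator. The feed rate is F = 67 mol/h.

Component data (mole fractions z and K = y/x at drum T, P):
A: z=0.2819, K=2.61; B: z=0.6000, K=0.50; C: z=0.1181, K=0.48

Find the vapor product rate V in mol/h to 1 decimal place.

V = 7.6 mol/h

Rachford–Rice: g(β) = Σ zᵢ(Kᵢ−1)/(1+β(Kᵢ−1)) = 0.
g(0) = ΣzᵢKᵢ − 1 = 0.0924 and g(1) = 1 − Σzᵢ/Kᵢ = -0.5540, so a root lies in (0, 1).
Newton iteration, β⁰ = 0.5:
  β = 0.5000: g = -0.23154, g' = -0.5493 → β = 0.0784
  β = 0.0784: g = 0.02669, g' = -0.7732 → β = 0.1130
  β = 0.1130: g = 0.00081, g' = -0.7277 → β = 0.1141
Converged at β = 0.1141.
Then V = β·F = 0.1141·67 = 7.6 mol/h and L = F − V = 59.4 mol/h.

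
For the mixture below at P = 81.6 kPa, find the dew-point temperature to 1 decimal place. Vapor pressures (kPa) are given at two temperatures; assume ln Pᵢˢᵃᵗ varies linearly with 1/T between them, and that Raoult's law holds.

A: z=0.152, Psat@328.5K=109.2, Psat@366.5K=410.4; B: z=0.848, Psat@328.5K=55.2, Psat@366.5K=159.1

Dew-point temperature: Σzᵢ·P/Pᵢˢᵃᵗ(T) = 1. Interpolate ln Pᵢˢᵃᵗ = aᵢ + bᵢ/T.
  T = 328.5 K: ΣzᵢP/Pᵢˢᵃᵗ = 1.3671
  T = 366.5 K: ΣzᵢP/Pᵢˢᵃᵗ = 0.4651
  T = 347.5 K: ΣzᵢP/Pᵢˢᵃᵗ = 0.7738
  T = 338.0 K: ΣzᵢP/Pᵢˢᵃᵗ = 1.0202
  T = 342.8 K: ΣzᵢP/Pᵢˢᵃᵗ = 0.8855
  T = 340.4 K: ΣzᵢP/Pᵢˢᵃᵗ = 0.9500
Interpolating between 338.0 K and 340.4 K gives T ≈ 338.7 K.

T = 338.7 K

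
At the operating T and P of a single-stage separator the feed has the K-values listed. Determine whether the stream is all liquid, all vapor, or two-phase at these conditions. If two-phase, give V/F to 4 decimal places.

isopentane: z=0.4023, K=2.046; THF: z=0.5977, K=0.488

two-phase, V/F = 0.2143

ΣzᵢKᵢ = 1.1148; Σzᵢ/Kᵢ = 1.4214.
Both exceed 1, so a two-phase solution exists.
Binary case is linear: z₁(K₁−1)(1+ψ(K₂−1)) + z₂(K₂−1)(1+ψ(K₁−1)) = 0
⇒ ψ = [z₁(K₁−1)+z₂(K₂−1)] / [−(K₁−1)(K₂−1)] = 0.11478/0.53555 = 0.2143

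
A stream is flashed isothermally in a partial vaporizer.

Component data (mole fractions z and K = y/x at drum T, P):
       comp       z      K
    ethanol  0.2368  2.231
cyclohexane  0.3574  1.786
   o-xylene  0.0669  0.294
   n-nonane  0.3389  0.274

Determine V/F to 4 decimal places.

V/F = 0.3950

Iterate (Newton) starting at V/F = 0.4:
  V/F = 0.4000: g = -0.00351, g' = -0.7084 → V/F = 0.3951
Converged at V/F = 0.3950.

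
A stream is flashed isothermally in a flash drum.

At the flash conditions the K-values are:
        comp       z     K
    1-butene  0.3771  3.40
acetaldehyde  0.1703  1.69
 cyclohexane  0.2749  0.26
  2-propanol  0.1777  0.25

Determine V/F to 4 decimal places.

V/F = 0.4667

Iterate (Newton) starting at V/F = 0.61:
  V/F = 0.6100: g = -0.16647, g' = -1.2377 → V/F = 0.4755
  V/F = 0.4755: g = -0.00986, g' = -1.1196 → V/F = 0.4667
Converged at V/F = 0.4667.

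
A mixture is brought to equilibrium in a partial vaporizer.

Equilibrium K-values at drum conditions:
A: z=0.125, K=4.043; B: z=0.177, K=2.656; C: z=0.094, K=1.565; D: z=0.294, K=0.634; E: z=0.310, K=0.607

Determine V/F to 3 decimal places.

Material balance + equilibrium reduce to Σ zᵢ(Kᵢ−1)/(1+V/F(Kᵢ−1)) = 0.
Check two-phase: ΣzᵢKᵢ = 1.497 > 1 and Σzᵢ/Kᵢ = 1.132 > 1, so g(0) = 0.497 > 0 and g(1) = -0.132 < 0.
Iterate (Newton) starting at V/F = 0.5:
  V/F = 0.500: g = 0.0693, g' = -0.479 → V/F = 0.645
  V/F = 0.645: g = 0.0051, g' = -0.415 → V/F = 0.657
Converged at V/F = 0.657.

V/F = 0.657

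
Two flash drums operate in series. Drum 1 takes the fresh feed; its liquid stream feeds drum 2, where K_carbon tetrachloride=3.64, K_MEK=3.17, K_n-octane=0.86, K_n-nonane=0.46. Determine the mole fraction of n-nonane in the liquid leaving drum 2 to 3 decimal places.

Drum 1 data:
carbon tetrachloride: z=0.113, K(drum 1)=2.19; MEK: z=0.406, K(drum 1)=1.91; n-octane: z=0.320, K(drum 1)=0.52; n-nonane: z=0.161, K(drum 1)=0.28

Drum 1:
Rachford–Rice: g(ψ₁) = Σ zᵢ(Kᵢ−1)/(1+ψ₁(Kᵢ−1)) = 0.
g(0) = ΣzᵢKᵢ − 1 = 0.234 and g(1) = 1 − Σzᵢ/Kᵢ = -0.455, so a root lies in (0, 1).
Newton iteration, ψ₁⁰ = 0.33:
  ψ₁ = 0.330: g = 0.0461, g' = -0.529 → ψ₁ = 0.417
Converged at ψ₁ = 0.417.
Drum-1 compositions:
  carbon tetrachloride: x = 0.076, y = 0.165
  MEK: x = 0.294, y = 0.562
  n-octane: x = 0.400, y = 0.208
  n-nonane: x = 0.230, y = 0.064
Drum-2 feed = drum-1 liquid: z₂ = (0.0755, 0.2943, 0.4001, 0.2301).
Drum 2:
Material balance + equilibrium reduce to Σ zᵢ(Kᵢ−1)/(1+ψ₂(Kᵢ−1)) = 0.
g(0) = ΣzᵢKᵢ − 1 = 0.658 and g(1) = 1 − Σzᵢ/Kᵢ = -0.079, so a root lies in (0, 1).
Newton–Raphson from ψ₂ = 0.55:
  ψ₂ = 0.550: g = 0.1351, g' = -0.521 → ψ₂ = 0.809
  ψ₂ = 0.809: g = 0.0114, g' = -0.458 → ψ₂ = 0.834
Converged at ψ₂ = 0.834.
  carbon tetrachloride: x = 0.024, y = 0.086
  MEK: x = 0.105, y = 0.332
  n-octane: x = 0.453, y = 0.390
  n-nonane: x = 0.419, y = 0.193

x_n-nonane (drum 2) = 0.419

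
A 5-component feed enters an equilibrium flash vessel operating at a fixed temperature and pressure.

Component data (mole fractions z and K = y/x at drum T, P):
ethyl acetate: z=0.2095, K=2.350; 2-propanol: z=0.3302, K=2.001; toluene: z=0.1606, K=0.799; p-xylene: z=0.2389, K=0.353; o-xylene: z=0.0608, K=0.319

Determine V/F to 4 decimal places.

V/F = 0.6056

Material balance + equilibrium reduce to Σ zᵢ(Kᵢ−1)/(1+V/F(Kᵢ−1)) = 0.
Feasibility: ΣzᵢKᵢ = 1.3851, Σzᵢ/Kᵢ = 1.3225 — both > 1, two phases present.
Newton–Raphson from V/F = 0.5:
  V/F = 0.5000: g = 0.06198, g' = -0.5744 → V/F = 0.6079
  V/F = 0.6079: g = -0.00137, g' = -0.6053 → V/F = 0.6056
Converged at V/F = 0.6056.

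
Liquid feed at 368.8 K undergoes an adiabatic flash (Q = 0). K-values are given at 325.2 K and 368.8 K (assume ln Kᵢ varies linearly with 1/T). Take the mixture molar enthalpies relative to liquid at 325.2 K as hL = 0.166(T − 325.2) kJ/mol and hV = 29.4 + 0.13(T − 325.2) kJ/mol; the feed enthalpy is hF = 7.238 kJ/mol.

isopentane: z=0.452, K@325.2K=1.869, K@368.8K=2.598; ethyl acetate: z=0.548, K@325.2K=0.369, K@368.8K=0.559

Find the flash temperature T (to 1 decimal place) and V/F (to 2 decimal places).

Adiabatic flash: solve Rachford–Rice at each trial T, then check hF = ψ·hV(T) + (1−ψ)·hL(T).
  T = 325.2 K: K = (1.869, 0.369), RR gives ψ = 0.086, H_out = 2.520 kJ/mol
  T = 368.8 K: K = (2.598, 0.559), RR gives ψ = 0.682, H_out = 26.218 kJ/mol
  T = 347.0 K: K = (2.226, 0.460), RR gives ψ = 0.390, H_out = 14.791 kJ/mol
  T = 336.1 K: K = (2.046, 0.414), RR gives ψ = 0.247, H_out = 8.965 kJ/mol
  T = 330.6 K: K = (1.956, 0.391), RR gives ψ = 0.169, H_out = 5.824 kJ/mol
  T = 333.4 K: K = (2.002, 0.402), RR gives ψ = 0.209, H_out = 7.447 kJ/mol
  T = 332.0 K: K = (1.979, 0.397), RR gives ψ = 0.189, H_out = 6.642 kJ/mol
Linear interpolation between T = 332.0 (H_out = 6.642) and T = 333.4 (H_out = 7.447) on hF = 7.238 gives T ≈ 333.0 K, at which ψ = 0.20.

T = 333.0 K, V/F = 0.20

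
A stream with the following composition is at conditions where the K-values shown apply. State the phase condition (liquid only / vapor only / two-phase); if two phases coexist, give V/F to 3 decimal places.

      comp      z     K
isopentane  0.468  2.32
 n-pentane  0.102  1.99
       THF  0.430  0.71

ΣzᵢKᵢ = 1.594; Σzᵢ/Kᵢ = 0.859.
Since Σzᵢ/Kᵢ < 1 the mixture is above its dew point — single vapor phase.

vapor only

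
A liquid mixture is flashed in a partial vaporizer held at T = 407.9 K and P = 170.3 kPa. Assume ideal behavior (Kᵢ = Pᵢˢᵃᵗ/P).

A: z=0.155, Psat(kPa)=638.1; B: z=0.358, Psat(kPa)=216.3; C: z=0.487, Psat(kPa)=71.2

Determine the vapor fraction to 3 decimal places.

Raoult's law: Kᵢ = Pᵢˢᵃᵗ/P = Pᵢˢᵃᵗ/170.3.
  K_A = 638.1/170.3 = 3.74692, K_B = 216.3/170.3 = 1.27011, K_C = 71.2/170.3 = 0.41809
Newton iteration, ψ⁰ = 0.5:
  ψ = 0.500: g = -0.1351, g' = -0.556 → ψ = 0.257
  ψ = 0.257: g = 0.0068, g' = -0.653 → ψ = 0.267
Converged at ψ = 0.267.

ψ = 0.267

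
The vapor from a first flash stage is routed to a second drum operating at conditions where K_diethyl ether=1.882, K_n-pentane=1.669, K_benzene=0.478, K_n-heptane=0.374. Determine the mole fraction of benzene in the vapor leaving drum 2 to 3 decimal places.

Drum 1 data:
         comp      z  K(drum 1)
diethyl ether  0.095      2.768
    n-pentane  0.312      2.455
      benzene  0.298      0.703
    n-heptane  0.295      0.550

Drum 1:
Newton–Raphson from ψ₁ = 0.5:
  ψ₁ = 0.500: g = 0.0767, g' = -0.441 → ψ₁ = 0.674
  ψ₁ = 0.674: g = 0.0046, g' = -0.394 → ψ₁ = 0.686
Converged at ψ₁ = 0.686.
Drum-1 compositions:
  diethyl ether: x = 0.043, y = 0.119
  n-pentane: x = 0.156, y = 0.383
  benzene: x = 0.374, y = 0.263
  n-heptane: x = 0.427, y = 0.235
Drum-2 feed = drum-1 vapor: z₂ = (0.1189, 0.3834, 0.2631, 0.2347).
Drum 2:
Let ψ₂ = V/F and solve Σ zᵢ(Kᵢ−1)/(1+ψ₂(Kᵢ−1)) = 0.
Check two-phase: ΣzᵢKᵢ = 1.077 > 1 and Σzᵢ/Kᵢ = 1.471 > 1, so g(0) = 0.077 > 0 and g(1) = -0.471 < 0.
Iterate (Newton) starting at ψ₂ = 0.54:
  ψ₂ = 0.540: g = -0.1537, g' = -0.484 → ψ₂ = 0.222
  ψ₂ = 0.222: g = -0.0151, g' = -0.411 → ψ₂ = 0.186
Converged at ψ₂ = 0.186.
  diethyl ether: x = 0.102, y = 0.192
  n-pentane: x = 0.341, y = 0.569
  benzene: x = 0.291, y = 0.139
  n-heptane: x = 0.266, y = 0.099

y_benzene (drum 2) = 0.139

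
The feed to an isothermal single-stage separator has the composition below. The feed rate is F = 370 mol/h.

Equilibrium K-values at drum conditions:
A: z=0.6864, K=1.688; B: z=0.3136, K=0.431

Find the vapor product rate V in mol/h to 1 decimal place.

V = 277.7 mol/h

Material balance + equilibrium reduce to Σ zᵢ(Kᵢ−1)/(1+ψ(Kᵢ−1)) = 0.
Check two-phase: ΣzᵢKᵢ = 1.2938 > 1 and Σzᵢ/Kᵢ = 1.1342 > 1, so g(0) = 0.2938 > 0 and g(1) = -0.1342 < 0.
Iterate (Newton) starting at ψ = 0.5:
  ψ = 0.5000: g = 0.10198, g' = -0.3782 → ψ = 0.7697
  ψ = 0.7697: g = -0.00872, g' = -0.4603 → ψ = 0.7507
  ψ = 0.7507: g = -0.00009, g' = -0.4507 → ψ = 0.7505
Converged at ψ = 0.7505.
Then V = ψ·F = 0.7505·370 = 277.7 mol/h and L = F − V = 92.3 mol/h.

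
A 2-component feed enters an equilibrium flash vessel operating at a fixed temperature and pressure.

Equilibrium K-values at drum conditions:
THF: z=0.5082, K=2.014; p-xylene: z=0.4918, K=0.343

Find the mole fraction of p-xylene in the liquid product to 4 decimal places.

x_p-xylene = 0.6068

Rachford–Rice: g(ψ) = Σ zᵢ(Kᵢ−1)/(1+ψ(Kᵢ−1)) = 0.
g(0) = ΣzᵢKᵢ − 1 = 0.1922 and g(1) = 1 − Σzᵢ/Kᵢ = -0.6862, so a root lies in (0, 1).
Binary case is linear: z₁(K₁−1)(1+ψ(K₂−1)) + z₂(K₂−1)(1+ψ(K₁−1)) = 0
⇒ ψ = [z₁(K₁−1)+z₂(K₂−1)] / [−(K₁−1)(K₂−1)] = 0.19220/0.66620 = 0.2885
Compositions from xᵢ = zᵢ/(1+ψ(Kᵢ−1)), yᵢ = Kᵢxᵢ:
  THF: x = 0.3932, y = 0.7919
  p-xylene: x = 0.6068, y = 0.2081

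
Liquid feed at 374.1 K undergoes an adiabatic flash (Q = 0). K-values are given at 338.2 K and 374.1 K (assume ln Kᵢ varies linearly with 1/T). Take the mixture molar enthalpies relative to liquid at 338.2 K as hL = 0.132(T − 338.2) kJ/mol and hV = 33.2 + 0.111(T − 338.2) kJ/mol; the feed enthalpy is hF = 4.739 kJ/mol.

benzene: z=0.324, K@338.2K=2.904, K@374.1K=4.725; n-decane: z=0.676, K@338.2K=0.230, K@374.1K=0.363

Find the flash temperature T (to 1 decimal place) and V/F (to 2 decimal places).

T = 344.1 K, V/F = 0.12

Adiabatic flash: solve Rachford–Rice at each trial T, then check hF = ψ·hV(T) + (1−ψ)·hL(T).
  T = 338.2 K: K = (2.904, 0.230), RR gives ψ = 0.066, H_out = 2.182 kJ/mol
  T = 374.1 K: K = (4.725, 0.363), RR gives ψ = 0.327, H_out = 15.354 kJ/mol
  T = 356.1 K: K = (3.747, 0.292), RR gives ψ = 0.212, H_out = 9.310 kJ/mol
  T = 347.1 K: K = (3.307, 0.260), RR gives ψ = 0.145, H_out = 5.954 kJ/mol
  T = 342.6 K: K = (3.099, 0.244), RR gives ψ = 0.107, H_out = 4.119 kJ/mol
  T = 344.9 K: K = (3.205, 0.252), RR gives ψ = 0.127, H_out = 5.073 kJ/mol
Linear interpolation between T = 342.6 (H_out = 4.119) and T = 344.9 (H_out = 5.073) on hF = 4.739 gives T ≈ 344.1 K, at which ψ = 0.12.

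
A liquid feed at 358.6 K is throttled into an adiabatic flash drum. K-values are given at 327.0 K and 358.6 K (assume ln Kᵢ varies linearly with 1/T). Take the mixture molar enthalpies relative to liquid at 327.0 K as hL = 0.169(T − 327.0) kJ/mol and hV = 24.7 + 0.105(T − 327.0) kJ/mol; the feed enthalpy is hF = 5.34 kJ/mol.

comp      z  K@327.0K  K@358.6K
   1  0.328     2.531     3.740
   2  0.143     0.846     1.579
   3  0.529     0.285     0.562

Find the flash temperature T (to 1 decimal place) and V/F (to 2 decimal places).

Adiabatic flash: solve Rachford–Rice at each trial T, then check hF = ψ·hV(T) + (1−ψ)·hL(T).
  T = 327.0 K: K = (2.531, 0.846, 0.285), RR gives ψ = 0.106, H_out = 2.630 kJ/mol
  T = 358.6 K: K = (3.740, 1.579, 0.562), RR gives ψ = 0.763, H_out = 22.653 kJ/mol
  T = 342.8 K: K = (3.104, 1.173, 0.407), RR gives ψ = 0.382, H_out = 11.713 kJ/mol
  T = 334.9 K: K = (2.810, 1.000, 0.342), RR gives ψ = 0.240, H_out = 7.151 kJ/mol
  T = 330.9 K: K = (2.667, 0.920, 0.312), RR gives ψ = 0.173, H_out = 4.878 kJ/mol
  T = 332.9 K: K = (2.738, 0.959, 0.327), RR gives ψ = 0.206, H_out = 6.016 kJ/mol
Linear interpolation between T = 330.9 (H_out = 4.878) and T = 332.9 (H_out = 6.016) on hF = 5.34 gives T ≈ 331.7 K, at which ψ = 0.19.

T = 331.7 K, V/F = 0.19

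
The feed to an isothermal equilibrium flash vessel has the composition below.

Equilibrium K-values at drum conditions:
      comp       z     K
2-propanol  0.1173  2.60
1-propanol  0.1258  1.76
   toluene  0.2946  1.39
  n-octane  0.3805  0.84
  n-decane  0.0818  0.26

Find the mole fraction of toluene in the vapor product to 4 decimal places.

y_toluene = 0.3096

Material balance + equilibrium reduce to Σ zᵢ(Kᵢ−1)/(1+V/F(Kᵢ−1)) = 0.
Feasibility: ΣzᵢKᵢ = 1.2768, Σzᵢ/Kᵢ = 1.0961 — both > 1, two phases present.
Newton iteration, V/F⁰ = 0.5:
  V/F = 0.5000: g = 0.10744, g' = -0.2866 → V/F = 0.8749
  V/F = 0.8749: g = -0.02118, g' = -0.4768 → V/F = 0.8305
  V/F = 0.8305: g = -0.00126, g' = -0.4227 → V/F = 0.8275
Converged at V/F = 0.8275.
Compositions from xᵢ = zᵢ/(1+V/F(Kᵢ−1)), yᵢ = Kᵢxᵢ:
  2-propanol: x = 0.0505, y = 0.1312
  1-propanol: x = 0.0772, y = 0.1359
  toluene: x = 0.2227, y = 0.3096
  n-octane: x = 0.4386, y = 0.3684
  n-decane: x = 0.2110, y = 0.0549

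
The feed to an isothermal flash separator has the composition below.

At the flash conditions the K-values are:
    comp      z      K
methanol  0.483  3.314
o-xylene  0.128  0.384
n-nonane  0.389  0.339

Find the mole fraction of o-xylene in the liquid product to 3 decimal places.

Material balance + equilibrium reduce to Σ zᵢ(Kᵢ−1)/(1+V/F(Kᵢ−1)) = 0.
Check two-phase: ΣzᵢKᵢ = 1.782 > 1 and Σzᵢ/Kᵢ = 1.627 > 1, so g(0) = 0.782 > 0 and g(1) = -0.627 < 0.
Newton iteration, V/F⁰ = 0.52:
  V/F = 0.520: g = -0.0005, g' = -1.033 → V/F = 0.519
Converged at V/F = 0.519.
Compositions from xᵢ = zᵢ/(1+V/F(Kᵢ−1)), yᵢ = Kᵢxᵢ:
  methanol: x = 0.219, y = 0.727
  o-xylene: x = 0.188, y = 0.072
  n-nonane: x = 0.592, y = 0.201

x_o-xylene = 0.188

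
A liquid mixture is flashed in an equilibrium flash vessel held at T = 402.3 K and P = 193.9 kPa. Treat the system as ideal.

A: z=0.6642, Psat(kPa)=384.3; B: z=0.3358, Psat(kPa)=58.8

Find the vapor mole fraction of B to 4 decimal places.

y_B = 0.1774

Raoult's law: Kᵢ = Pᵢˢᵃᵗ/P = Pᵢˢᵃᵗ/193.9.
  K_A = 384.3/193.9 = 1.981949, K_B = 58.8/193.9 = 0.303249
Let ψ = V/F and solve Σ zᵢ(Kᵢ−1)/(1+ψ(Kᵢ−1)) = 0.
Check two-phase: ΣzᵢKᵢ = 1.4182 > 1 and Σzᵢ/Kᵢ = 1.4425 > 1, so g(0) = 0.4182 > 0 and g(1) = -0.4425 < 0.
Binary case is linear: z₁(K₁−1)(1+ψ(K₂−1)) + z₂(K₂−1)(1+ψ(K₁−1)) = 0
⇒ ψ = [z₁(K₁−1)+z₂(K₂−1)] / [−(K₁−1)(K₂−1)] = 0.41824/0.68417 = 0.6113
Compositions from xᵢ = zᵢ/(1+ψ(Kᵢ−1)), yᵢ = Kᵢxᵢ:
  A: x = 0.4151, y = 0.8226
  B: x = 0.5849, y = 0.1774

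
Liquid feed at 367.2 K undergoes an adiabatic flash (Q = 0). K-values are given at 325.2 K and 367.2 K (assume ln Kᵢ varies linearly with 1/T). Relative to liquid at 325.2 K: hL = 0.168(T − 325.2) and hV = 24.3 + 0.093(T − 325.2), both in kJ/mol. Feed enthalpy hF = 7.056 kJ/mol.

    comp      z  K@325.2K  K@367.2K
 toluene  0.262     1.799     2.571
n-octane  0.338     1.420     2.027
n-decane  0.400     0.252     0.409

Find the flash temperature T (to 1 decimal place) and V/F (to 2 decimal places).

Adiabatic flash: solve Rachford–Rice at each trial T, then check hF = ψ·hV(T) + (1−ψ)·hL(T).
  T = 325.2 K: K = (1.799, 1.420, 0.252), RR gives ψ = 0.115, H_out = 2.783 kJ/mol
  T = 367.2 K: K = (2.571, 2.027, 0.409), RR gives ψ = 0.692, H_out = 21.696 kJ/mol
  T = 346.2 K: K = (2.174, 1.715, 0.326), RR gives ψ = 0.445, H_out = 13.644 kJ/mol
  T = 335.7 K: K = (1.984, 1.565, 0.288), RR gives ψ = 0.300, H_out = 8.815 kJ/mol
  T = 330.4 K: K = (1.890, 1.491, 0.269), RR gives ψ = 0.213, H_out = 5.973 kJ/mol
  T = 333.0 K: K = (1.935, 1.527, 0.278), RR gives ψ = 0.257, H_out = 7.411 kJ/mol
  T = 331.7 K: K = (1.912, 1.509, 0.274), RR gives ψ = 0.236, H_out = 6.703 kJ/mol
Linear interpolation between T = 331.7 (H_out = 6.703) and T = 333.0 (H_out = 7.411) on hF = 7.056 gives T ≈ 332.3 K, at which ψ = 0.25.

T = 332.3 K, V/F = 0.25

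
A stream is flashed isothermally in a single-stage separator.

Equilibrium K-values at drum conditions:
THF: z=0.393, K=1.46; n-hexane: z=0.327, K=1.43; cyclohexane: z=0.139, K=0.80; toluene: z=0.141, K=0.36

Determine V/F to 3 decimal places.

V/F = 0.854

Rachford–Rice: g(V/F) = Σ zᵢ(Kᵢ−1)/(1+V/F(Kᵢ−1)) = 0.
g(0) = ΣzᵢKᵢ − 1 = 0.203 and g(1) = 1 − Σzᵢ/Kᵢ = -0.063, so a root lies in (0, 1).
Newton iteration, V/F⁰ = 0.5:
  V/F = 0.500: g = 0.0991, g' = -0.228 → V/F = 0.935
  V/F = 0.935: g = -0.0323, g' = -0.438 → V/F = 0.862
  V/F = 0.862: g = -0.0027, g' = -0.370 → V/F = 0.854
Converged at V/F = 0.854.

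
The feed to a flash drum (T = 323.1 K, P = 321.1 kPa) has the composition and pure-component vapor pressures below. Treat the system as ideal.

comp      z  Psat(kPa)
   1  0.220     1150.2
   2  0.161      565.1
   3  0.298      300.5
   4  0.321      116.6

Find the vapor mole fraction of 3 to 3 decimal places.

y_3 = 0.289

Raoult's law: Kᵢ = Pᵢˢᵃᵗ/P = Pᵢˢᵃᵗ/321.1.
  K_1 = 1150.2/321.1 = 3.58206, K_2 = 565.1/321.1 = 1.75989, K_3 = 300.5/321.1 = 0.93585, K_4 = 116.6/321.1 = 0.36313
Rachford–Rice: g(ψ) = Σ zᵢ(Kᵢ−1)/(1+ψ(Kᵢ−1)) = 0.
Feasibility: ΣzᵢKᵢ = 1.467, Σzᵢ/Kᵢ = 1.355 — both > 1, two phases present.
Newton–Raphson from ψ = 0.65:
  ψ = 0.650: g = -0.0748, g' = -0.627 → ψ = 0.531
  ψ = 0.531: g = -0.0017, g' = -0.607 → ψ = 0.528
Converged at ψ = 0.528.
Compositions from xᵢ = zᵢ/(1+ψ(Kᵢ−1)), yᵢ = Kᵢxᵢ:
  1: x = 0.093, y = 0.334
  2: x = 0.115, y = 0.202
  3: x = 0.308, y = 0.289
  4: x = 0.484, y = 0.176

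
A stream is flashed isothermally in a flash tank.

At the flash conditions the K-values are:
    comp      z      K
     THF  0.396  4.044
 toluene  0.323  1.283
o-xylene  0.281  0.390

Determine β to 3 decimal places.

β = 0.919

Material balance + equilibrium reduce to Σ zᵢ(Kᵢ−1)/(1+β(Kᵢ−1)) = 0.
Feasibility: ΣzᵢKᵢ = 2.125, Σzᵢ/Kᵢ = 1.070 — both > 1, two phases present.
Iterate (Newton) starting at β = 0.5:
  β = 0.500: g = 0.3114, g' = -0.813 → β = 0.883
  β = 0.883: g = 0.0285, g' = -0.778 → β = 0.920
  β = 0.920: g = -0.0006, g' = -0.813 → β = 0.919
Converged at β = 0.919.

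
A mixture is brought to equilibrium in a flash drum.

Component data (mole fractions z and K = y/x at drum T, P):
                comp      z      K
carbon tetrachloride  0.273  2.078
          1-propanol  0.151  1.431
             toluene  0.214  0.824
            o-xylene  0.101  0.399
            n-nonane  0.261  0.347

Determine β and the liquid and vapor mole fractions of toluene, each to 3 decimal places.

Rachford–Rice: g(β) = Σ zᵢ(Kᵢ−1)/(1+β(Kᵢ−1)) = 0.
g(0) = ΣzᵢKᵢ − 1 = 0.091 and g(1) = 1 − Σzᵢ/Kᵢ = -0.502, so a root lies in (0, 1).
Newton–Raphson from β = 0.5:
  β = 0.500: g = -0.1364, g' = -0.481 → β = 0.216
  β = 0.216: g = -0.0092, g' = -0.438 → β = 0.195
Converged at β = 0.195.
Compositions from xᵢ = zᵢ/(1+β(Kᵢ−1)), yᵢ = Kᵢxᵢ:
  carbon tetrachloride: x = 0.226, y = 0.469
  1-propanol: x = 0.139, y = 0.199
  toluene: x = 0.222, y = 0.183
  o-xylene: x = 0.114, y = 0.046
  n-nonane: x = 0.299, y = 0.104

β = 0.195, x_toluene = 0.222, y_toluene = 0.183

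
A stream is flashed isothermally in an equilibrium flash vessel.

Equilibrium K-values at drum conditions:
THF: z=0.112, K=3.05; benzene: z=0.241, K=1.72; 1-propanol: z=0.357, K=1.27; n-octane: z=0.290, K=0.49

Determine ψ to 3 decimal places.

ψ = 0.874

Material balance + equilibrium reduce to Σ zᵢ(Kᵢ−1)/(1+ψ(Kᵢ−1)) = 0.
Feasibility: ΣzᵢKᵢ = 1.352, Σzᵢ/Kᵢ = 1.050 — both > 1, two phases present.
Iterate (Newton) starting at ψ = 0.37:
  ψ = 0.370: g = 0.1729, g' = -0.366 → ψ = 0.842
  ψ = 0.842: g = 0.0115, g' = -0.361 → ψ = 0.874
Converged at ψ = 0.874.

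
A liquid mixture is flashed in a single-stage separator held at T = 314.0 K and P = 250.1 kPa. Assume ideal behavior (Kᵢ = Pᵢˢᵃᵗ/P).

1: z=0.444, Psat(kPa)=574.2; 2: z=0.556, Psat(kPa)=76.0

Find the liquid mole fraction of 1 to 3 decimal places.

x_1 = 0.349

Raoult's law: Kᵢ = Pᵢˢᵃᵗ/P = Pᵢˢᵃᵗ/250.1.
  K_1 = 574.2/250.1 = 2.29588, K_2 = 76.0/250.1 = 0.30388
Newton iteration, ψ⁰ = 0.4:
  ψ = 0.400: g = -0.1575, g' = -0.841 → ψ = 0.213
  ψ = 0.213: g = -0.0033, g' = -0.829 → ψ = 0.209
Converged at ψ = 0.209.
Compositions from xᵢ = zᵢ/(1+ψ(Kᵢ−1)), yᵢ = Kᵢxᵢ:
  1: x = 0.349, y = 0.802
  2: x = 0.651, y = 0.198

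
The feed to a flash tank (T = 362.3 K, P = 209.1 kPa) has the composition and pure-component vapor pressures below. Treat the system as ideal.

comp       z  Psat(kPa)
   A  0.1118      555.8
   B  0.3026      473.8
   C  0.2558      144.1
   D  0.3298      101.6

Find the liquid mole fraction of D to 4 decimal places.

Raoult's law: Kᵢ = Pᵢˢᵃᵗ/P = Pᵢˢᵃᵗ/209.1.
  K_A = 555.8/209.1 = 2.658058, K_B = 473.8/209.1 = 2.265901, K_C = 144.1/209.1 = 0.689144, K_D = 101.6/209.1 = 0.485892
Let ψ = V/F and solve Σ zᵢ(Kᵢ−1)/(1+ψ(Kᵢ−1)) = 0.
Feasibility: ΣzᵢKᵢ = 1.3194, Σzᵢ/Kᵢ = 1.2255 — both > 1, two phases present.
Newton–Raphson from ψ = 0.5:
  ψ = 0.5000: g = 0.01356, g' = -0.4663 → ψ = 0.5291
  ψ = 0.5291: g = 0.00008, g' = -0.4610 → ψ = 0.5293
Converged at ψ = 0.5293.
Compositions from xᵢ = zᵢ/(1+ψ(Kᵢ−1)), yᵢ = Kᵢxᵢ:
  A: x = 0.0595, y = 0.1583
  B: x = 0.1812, y = 0.4106
  C: x = 0.3062, y = 0.2110
  D: x = 0.4531, y = 0.2201

x_D = 0.4531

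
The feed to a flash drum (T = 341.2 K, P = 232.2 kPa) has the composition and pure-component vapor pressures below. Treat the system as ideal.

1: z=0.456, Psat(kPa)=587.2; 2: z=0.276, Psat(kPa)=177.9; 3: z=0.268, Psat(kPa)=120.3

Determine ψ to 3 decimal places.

ψ = 0.860

Raoult's law: Kᵢ = Pᵢˢᵃᵗ/P = Pᵢˢᵃᵗ/232.2.
  K_1 = 587.2/232.2 = 2.52885, K_2 = 177.9/232.2 = 0.76615, K_3 = 120.3/232.2 = 0.51809
Iterate (Newton) starting at ψ = 0.68:
  ψ = 0.680: g = 0.0730, g' = -0.415 → ψ = 0.856
  ψ = 0.856: g = 0.0016, g' = -0.404 → ψ = 0.860
Converged at ψ = 0.860.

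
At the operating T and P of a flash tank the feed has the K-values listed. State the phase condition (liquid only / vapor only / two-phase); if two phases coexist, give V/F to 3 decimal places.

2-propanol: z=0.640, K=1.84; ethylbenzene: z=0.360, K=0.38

ΣzᵢKᵢ = 1.314; Σzᵢ/Kᵢ = 1.295.
Both exceed 1, so a two-phase solution exists.
Rachford–Rice: g(ψ) = Σ zᵢ(Kᵢ−1)/(1+ψ(Kᵢ−1)) = 0.
Binary case is linear: z₁(K₁−1)(1+ψ(K₂−1)) + z₂(K₂−1)(1+ψ(K₁−1)) = 0
⇒ ψ = [z₁(K₁−1)+z₂(K₂−1)] / [−(K₁−1)(K₂−1)] = 0.3144/0.5208 = 0.604

two-phase, V/F = 0.604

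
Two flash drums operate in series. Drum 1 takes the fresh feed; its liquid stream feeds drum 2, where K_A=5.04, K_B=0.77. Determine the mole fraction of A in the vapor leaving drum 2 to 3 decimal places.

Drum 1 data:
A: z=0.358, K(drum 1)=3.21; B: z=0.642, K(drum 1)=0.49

Drum 1:
Newton iteration, ψ₁⁰ = 0.5:
  ψ₁ = 0.500: g = -0.0636, g' = -0.695 → ψ₁ = 0.409
  ψ₁ = 0.409: g = 0.0022, g' = -0.749 → ψ₁ = 0.411
Converged at ψ₁ = 0.411.
Drum-1 compositions:
  A: x = 0.188, y = 0.602
  B: x = 0.812, y = 0.398
Drum-2 feed = drum-1 liquid: z₂ = (0.1875, 0.8125).
Drum 2:
Binary case is linear: z₁(K₁−1)(1+ψ₂(K₂−1)) + z₂(K₂−1)(1+ψ₂(K₁−1)) = 0
⇒ ψ₂ = [z₁(K₁−1)+z₂(K₂−1)] / [−(K₁−1)(K₂−1)] = 0.5706/0.9292 = 0.614
  A: x = 0.054, y = 0.271
  B: x = 0.946, y = 0.729

y_A (drum 2) = 0.271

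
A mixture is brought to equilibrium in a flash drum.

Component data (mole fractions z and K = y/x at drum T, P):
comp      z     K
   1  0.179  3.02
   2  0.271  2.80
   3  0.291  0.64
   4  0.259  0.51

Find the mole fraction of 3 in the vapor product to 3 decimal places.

y_3 = 0.257

Rachford–Rice: g(ψ) = Σ zᵢ(Kᵢ−1)/(1+ψ(Kᵢ−1)) = 0.
Feasibility: ΣzᵢKᵢ = 1.618, Σzᵢ/Kᵢ = 1.119 — both > 1, two phases present.
Iterate (Newton) starting at ψ = 0.39:
  ψ = 0.390: g = 0.2101, g' = -0.678 → ψ = 0.700
  ψ = 0.700: g = 0.0324, g' = -0.509 → ψ = 0.764
Converged at ψ = 0.764.
Compositions from xᵢ = zᵢ/(1+ψ(Kᵢ−1)), yᵢ = Kᵢxᵢ:
  1: x = 0.070, y = 0.212
  2: x = 0.114, y = 0.319
  3: x = 0.401, y = 0.257
  4: x = 0.414, y = 0.211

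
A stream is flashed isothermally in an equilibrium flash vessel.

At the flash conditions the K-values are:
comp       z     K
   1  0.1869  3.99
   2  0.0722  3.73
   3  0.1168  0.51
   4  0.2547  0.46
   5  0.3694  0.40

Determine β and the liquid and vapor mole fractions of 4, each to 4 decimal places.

Rachford–Rice: g(β) = Σ zᵢ(Kᵢ−1)/(1+β(Kᵢ−1)) = 0.
Feasibility: ΣzᵢKᵢ = 1.3395, Σzᵢ/Kᵢ = 1.7724 — both > 1, two phases present.
Newton iteration, β⁰ = 0.6:
  β = 0.6000: g = -0.35611, g' = -0.8348 → β = 0.1734
  β = 0.1734: g = 0.04009, g' = -1.2620 → β = 0.2052
  β = 0.2052: g = 0.00160, g' = -1.1644 → β = 0.2066
Converged at β = 0.2066.
Compositions from xᵢ = zᵢ/(1+β(Kᵢ−1)), yᵢ = Kᵢxᵢ:
  1: x = 0.1155, y = 0.4610
  2: x = 0.0462, y = 0.1722
  3: x = 0.1300, y = 0.0663
  4: x = 0.2867, y = 0.1319
  5: x = 0.4217, y = 0.1687

β = 0.2066, x_4 = 0.2867, y_4 = 0.1319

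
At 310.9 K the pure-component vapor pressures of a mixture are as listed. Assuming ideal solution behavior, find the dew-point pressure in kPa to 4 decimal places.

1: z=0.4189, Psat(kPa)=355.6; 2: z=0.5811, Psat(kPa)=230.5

At the dew point ψ → 1, so Σzᵢ/Kᵢ = 1 with Kᵢ = Pᵢˢᵃᵗ/P ⇒ 1/P = Σzᵢ/Pᵢˢᵃᵗ.
1/P = 0.4189/355.6 + 0.5811/230.5 = 0.0036991 ⇒ P = 270.3397 kPa

Pdew = 270.3397 kPa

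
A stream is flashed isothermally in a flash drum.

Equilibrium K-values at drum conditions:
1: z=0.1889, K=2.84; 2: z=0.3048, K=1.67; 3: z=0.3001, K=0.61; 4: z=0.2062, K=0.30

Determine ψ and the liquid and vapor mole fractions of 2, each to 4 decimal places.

Let ψ = V/F and solve Σ zᵢ(Kᵢ−1)/(1+ψ(Kᵢ−1)) = 0.
g(0) = ΣzᵢKᵢ − 1 = 0.2904 and g(1) = 1 − Σzᵢ/Kᵢ = -0.4283, so a root lies in (0, 1).
Iterate (Newton) starting at ψ = 0.34:
  ψ = 0.3400: g = 0.05579, g' = -0.5675 → ψ = 0.4383
  ψ = 0.4383: g = 0.00086, g' = -0.5544 → ψ = 0.4399
Converged at ψ = 0.4399.
Compositions from xᵢ = zᵢ/(1+ψ(Kᵢ−1)), yᵢ = Kᵢxᵢ:
  1: x = 0.1044, y = 0.2965
  2: x = 0.2354, y = 0.3932
  3: x = 0.3622, y = 0.2210
  4: x = 0.2979, y = 0.0894

ψ = 0.4399, x_2 = 0.2354, y_2 = 0.3932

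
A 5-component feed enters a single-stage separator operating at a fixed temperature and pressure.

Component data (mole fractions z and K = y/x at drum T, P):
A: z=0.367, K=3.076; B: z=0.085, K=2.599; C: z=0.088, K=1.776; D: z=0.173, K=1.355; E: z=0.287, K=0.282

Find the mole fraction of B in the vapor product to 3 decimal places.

Rachford–Rice: g(ψ) = Σ zᵢ(Kᵢ−1)/(1+ψ(Kᵢ−1)) = 0.
g(0) = ΣzᵢKᵢ − 1 = 0.821 and g(1) = 1 − Σzᵢ/Kᵢ = -0.347, so a root lies in (0, 1).
Newton–Raphson from ψ = 0.5:
  ψ = 0.500: g = 0.2293, g' = -0.851 → ψ = 0.769
  ψ = 0.769: g = -0.0150, g' = -1.051 → ψ = 0.755
Converged at ψ = 0.755.
Compositions from xᵢ = zᵢ/(1+ψ(Kᵢ−1)), yᵢ = Kᵢxᵢ:
  A: x = 0.143, y = 0.440
  B: x = 0.039, y = 0.100
  C: x = 0.055, y = 0.099
  D: x = 0.136, y = 0.185
  E: x = 0.627, y = 0.177

y_B = 0.100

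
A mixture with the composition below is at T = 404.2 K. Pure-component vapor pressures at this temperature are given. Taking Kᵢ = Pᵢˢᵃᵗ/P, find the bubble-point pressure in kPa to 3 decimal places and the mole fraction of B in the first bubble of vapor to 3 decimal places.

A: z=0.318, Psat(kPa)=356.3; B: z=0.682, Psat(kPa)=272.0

Pbub = 298.807 kPa, y_B = 0.621

At the bubble point ψ → 0, so ΣzᵢKᵢ = 1 with Kᵢ = Pᵢˢᵃᵗ/P ⇒ P = ΣzᵢPᵢˢᵃᵗ.
P = 0.318·356.3 + 0.682·272.0 = 298.807 kPa
yᵢ = zᵢPᵢˢᵃᵗ/P ⇒ y_B = 0.682·272.0/298.807 = 0.621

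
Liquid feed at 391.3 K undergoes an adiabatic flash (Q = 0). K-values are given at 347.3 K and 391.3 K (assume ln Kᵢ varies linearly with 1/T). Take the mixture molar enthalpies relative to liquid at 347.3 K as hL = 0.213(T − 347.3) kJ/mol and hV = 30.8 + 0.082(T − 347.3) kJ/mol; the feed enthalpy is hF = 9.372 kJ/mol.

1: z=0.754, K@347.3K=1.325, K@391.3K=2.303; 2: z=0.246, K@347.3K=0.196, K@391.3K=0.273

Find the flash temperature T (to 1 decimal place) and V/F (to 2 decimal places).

Adiabatic flash: solve Rachford–Rice at each trial T, then check hF = ψ·hV(T) + (1−ψ)·hL(T).
  T = 347.3 K: K = (1.325, 0.196), RR gives ψ = 0.181, H_out = 5.571 kJ/mol
  T = 391.3 K: K = (2.303, 0.273), RR gives ψ = 0.848, H_out = 30.611 kJ/mol
  T = 369.3 K: K = (1.776, 0.234), RR gives ψ = 0.667, H_out = 23.301 kJ/mol
  T = 358.3 K: K = (1.541, 0.215), RR gives ψ = 0.505, H_out = 17.173 kJ/mol
  T = 352.8 K: K = (1.431, 0.205), RR gives ψ = 0.377, H_out = 12.521 kJ/mol
  T = 350.1 K: K = (1.378, 0.201), RR gives ψ = 0.293, H_out = 9.505 kJ/mol
  T = 348.7 K: K = (1.351, 0.198), RR gives ψ = 0.241, H_out = 7.662 kJ/mol
Linear interpolation between T = 348.7 (H_out = 7.662) and T = 350.1 (H_out = 9.505) on hF = 9.372 gives T ≈ 350.0 K, at which ψ = 0.29.

T = 350.0 K, V/F = 0.29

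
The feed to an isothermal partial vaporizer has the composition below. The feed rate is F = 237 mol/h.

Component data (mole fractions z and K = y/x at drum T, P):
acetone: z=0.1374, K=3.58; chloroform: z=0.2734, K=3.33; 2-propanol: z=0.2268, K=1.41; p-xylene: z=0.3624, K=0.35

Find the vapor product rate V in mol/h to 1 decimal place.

Let β = V/F and solve Σ zᵢ(Kᵢ−1)/(1+β(Kᵢ−1)) = 0.
g(0) = ΣzᵢKᵢ − 1 = 0.8489 and g(1) = 1 − Σzᵢ/Kᵢ = -0.3168, so a root lies in (0, 1).
Newton–Raphson from β = 0.39:
  β = 0.3900: g = 0.27506, g' = -0.9377 → β = 0.6833
  β = 0.6833: g = 0.02290, g' = -0.8595 → β = 0.7100
  β = 0.7100: g = -0.00020, g' = -0.8756 → β = 0.7097
Converged at β = 0.7097.
Then V = β·F = 0.7097·237 = 168.2 mol/h and L = F − V = 68.8 mol/h.

V = 168.2 mol/h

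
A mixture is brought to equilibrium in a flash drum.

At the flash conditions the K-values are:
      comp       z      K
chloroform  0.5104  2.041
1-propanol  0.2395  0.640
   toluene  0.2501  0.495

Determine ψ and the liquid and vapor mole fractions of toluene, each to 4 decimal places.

ψ = 0.6917, x_toluene = 0.3844, y_toluene = 0.1903

Rachford–Rice: g(ψ) = Σ zᵢ(Kᵢ−1)/(1+ψ(Kᵢ−1)) = 0.
Check two-phase: ΣzᵢKᵢ = 1.3188 > 1 and Σzᵢ/Kᵢ = 1.1295 > 1, so g(0) = 0.3188 > 0 and g(1) = -0.1295 < 0.
Newton–Raphson from ψ = 0.64:
  ψ = 0.6400: g = 0.02023, g' = -0.3909 → ψ = 0.6918
  ψ = 0.6918: g = -0.00003, g' = -0.3926 → ψ = 0.6917
Converged at ψ = 0.6917.
Compositions from xᵢ = zᵢ/(1+ψ(Kᵢ−1)), yᵢ = Kᵢxᵢ:
  chloroform: x = 0.2967, y = 0.6056
  1-propanol: x = 0.3189, y = 0.2041
  toluene: x = 0.3844, y = 0.1903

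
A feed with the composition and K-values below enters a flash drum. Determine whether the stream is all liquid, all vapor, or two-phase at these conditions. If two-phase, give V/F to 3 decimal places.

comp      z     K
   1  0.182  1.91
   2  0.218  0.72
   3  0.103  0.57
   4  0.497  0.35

ΣzᵢKᵢ = 0.737; Σzᵢ/Kᵢ = 1.999.
Since ΣzᵢKᵢ < 1 the mixture is below its bubble point — single liquid phase.

all liquid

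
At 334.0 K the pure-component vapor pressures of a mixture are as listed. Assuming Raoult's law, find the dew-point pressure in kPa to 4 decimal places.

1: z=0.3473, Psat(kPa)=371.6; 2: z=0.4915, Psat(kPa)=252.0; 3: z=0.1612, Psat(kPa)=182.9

Pdew = 265.5084 kPa

At the dew point ψ → 1, so Σzᵢ/Kᵢ = 1 with Kᵢ = Pᵢˢᵃᵗ/P ⇒ 1/P = Σzᵢ/Pᵢˢᵃᵗ.
1/P = 0.3473/371.6 + 0.4915/252.0 + 0.1612/182.9 = 0.0037664 ⇒ P = 265.5084 kPa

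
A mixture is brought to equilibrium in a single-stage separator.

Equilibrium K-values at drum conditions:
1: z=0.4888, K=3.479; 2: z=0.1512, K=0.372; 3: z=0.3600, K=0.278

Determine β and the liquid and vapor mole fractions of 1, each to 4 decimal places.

Iterate (Newton) starting at β = 0.52:
  β = 0.5200: g = -0.02781, g' = -1.1859 → β = 0.4966
  β = 0.4966: g = -0.00001, g' = -1.1855 → β = 0.4965
Converged at β = 0.4965.
Compositions from xᵢ = zᵢ/(1+β(Kᵢ−1)), yᵢ = Kᵢxᵢ:
  1: x = 0.2191, y = 0.7623
  2: x = 0.2197, y = 0.0817
  3: x = 0.5612, y = 0.1560

β = 0.4965, x_1 = 0.2191, y_1 = 0.7623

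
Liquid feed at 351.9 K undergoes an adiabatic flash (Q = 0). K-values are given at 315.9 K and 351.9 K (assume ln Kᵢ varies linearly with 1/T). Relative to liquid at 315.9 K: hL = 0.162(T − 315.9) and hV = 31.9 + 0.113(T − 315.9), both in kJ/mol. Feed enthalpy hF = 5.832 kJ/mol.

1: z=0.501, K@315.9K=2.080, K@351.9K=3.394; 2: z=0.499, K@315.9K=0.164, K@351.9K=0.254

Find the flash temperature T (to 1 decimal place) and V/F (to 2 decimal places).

T = 318.3 K, V/F = 0.17

Adiabatic flash: solve Rachford–Rice at each trial T, then check hF = ψ·hV(T) + (1−ψ)·hL(T).
  T = 315.9 K: K = (2.080, 0.164), RR gives ψ = 0.137, H_out = 4.378 kJ/mol
  T = 351.9 K: K = (3.394, 0.254), RR gives ψ = 0.463, H_out = 19.789 kJ/mol
  T = 333.9 K: K = (2.692, 0.207), RR gives ψ = 0.337, H_out = 13.354 kJ/mol
  T = 324.9 K: K = (2.375, 0.185), RR gives ψ = 0.252, H_out = 9.370 kJ/mol
  T = 320.4 K: K = (2.225, 0.174), RR gives ψ = 0.199, H_out = 7.039 kJ/mol
  T = 318.1 K: K = (2.150, 0.169), RR gives ψ = 0.169, H_out = 5.727 kJ/mol
Linear interpolation between T = 318.1 (H_out = 5.727) and T = 320.4 (H_out = 7.039) on hF = 5.832 gives T ≈ 318.3 K, at which ψ = 0.17.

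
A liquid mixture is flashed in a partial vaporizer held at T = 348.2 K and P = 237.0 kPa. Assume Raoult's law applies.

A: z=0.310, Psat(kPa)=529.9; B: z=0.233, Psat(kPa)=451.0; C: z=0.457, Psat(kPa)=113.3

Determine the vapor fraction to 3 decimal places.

Raoult's law: Kᵢ = Pᵢˢᵃᵗ/P = Pᵢˢᵃᵗ/237.0.
  K_A = 529.9/237.0 = 2.23586, K_B = 451.0/237.0 = 1.90295, K_C = 113.3/237.0 = 0.47806
Let ψ = V/F and solve Σ zᵢ(Kᵢ−1)/(1+ψ(Kᵢ−1)) = 0.
Feasibility: ΣzᵢKᵢ = 1.355, Σzᵢ/Kᵢ = 1.217 — both > 1, two phases present.
Newton–Raphson from ψ = 0.53:
  ψ = 0.530: g = 0.0440, g' = -0.498 → ψ = 0.618
Converged at ψ = 0.618.

ψ = 0.618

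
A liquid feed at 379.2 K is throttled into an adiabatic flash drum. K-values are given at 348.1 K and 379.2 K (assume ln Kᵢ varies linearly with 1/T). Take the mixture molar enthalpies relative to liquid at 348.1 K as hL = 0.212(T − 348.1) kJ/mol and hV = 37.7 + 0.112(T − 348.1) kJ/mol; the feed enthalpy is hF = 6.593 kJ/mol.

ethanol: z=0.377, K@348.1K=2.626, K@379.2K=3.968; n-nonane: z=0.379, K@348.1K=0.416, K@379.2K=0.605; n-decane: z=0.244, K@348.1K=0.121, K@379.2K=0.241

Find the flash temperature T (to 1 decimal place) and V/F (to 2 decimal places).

Adiabatic flash: solve Rachford–Rice at each trial T, then check hF = ψ·hV(T) + (1−ψ)·hL(T).
  T = 348.1 K: K = (2.626, 0.416, 0.121), RR gives ψ = 0.153, H_out = 5.769 kJ/mol
  T = 379.2 K: K = (3.968, 0.605, 0.241), RR gives ψ = 0.466, H_out = 22.695 kJ/mol
  T = 363.6 K: K = (3.254, 0.505, 0.173), RR gives ψ = 0.317, H_out = 14.744 kJ/mol
  T = 355.9 K: K = (2.932, 0.460, 0.145), RR gives ψ = 0.240, H_out = 10.519 kJ/mol
  T = 352.0 K: K = (2.777, 0.438, 0.133), RR gives ψ = 0.198, H_out = 8.220 kJ/mol
  T = 350.1 K: K = (2.703, 0.427, 0.127), RR gives ψ = 0.177, H_out = 7.047 kJ/mol
Linear interpolation between T = 348.1 (H_out = 5.769) and T = 350.1 (H_out = 7.047) on hF = 6.593 gives T ≈ 349.4 K, at which ψ = 0.17.

T = 349.4 K, V/F = 0.17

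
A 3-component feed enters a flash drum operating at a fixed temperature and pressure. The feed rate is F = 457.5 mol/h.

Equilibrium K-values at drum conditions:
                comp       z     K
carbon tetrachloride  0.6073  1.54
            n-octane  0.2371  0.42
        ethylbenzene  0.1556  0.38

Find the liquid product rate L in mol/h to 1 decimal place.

L = 324.0 mol/h

Material balance + equilibrium reduce to Σ zᵢ(Kᵢ−1)/(1+V/F(Kᵢ−1)) = 0.
Feasibility: ΣzᵢKᵢ = 1.0940, Σzᵢ/Kᵢ = 1.3683 — both > 1, two phases present.
Iterate (Newton) starting at V/F = 0.5:
  V/F = 0.5000: g = -0.07528, g' = -0.3936 → V/F = 0.3088
  V/F = 0.3088: g = -0.00575, g' = -0.3399 → V/F = 0.2918
Converged at V/F = 0.2918.
Then V = V/F·F = 0.2918·457.5 = 133.5 mol/h and L = F − V = 324.0 mol/h.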